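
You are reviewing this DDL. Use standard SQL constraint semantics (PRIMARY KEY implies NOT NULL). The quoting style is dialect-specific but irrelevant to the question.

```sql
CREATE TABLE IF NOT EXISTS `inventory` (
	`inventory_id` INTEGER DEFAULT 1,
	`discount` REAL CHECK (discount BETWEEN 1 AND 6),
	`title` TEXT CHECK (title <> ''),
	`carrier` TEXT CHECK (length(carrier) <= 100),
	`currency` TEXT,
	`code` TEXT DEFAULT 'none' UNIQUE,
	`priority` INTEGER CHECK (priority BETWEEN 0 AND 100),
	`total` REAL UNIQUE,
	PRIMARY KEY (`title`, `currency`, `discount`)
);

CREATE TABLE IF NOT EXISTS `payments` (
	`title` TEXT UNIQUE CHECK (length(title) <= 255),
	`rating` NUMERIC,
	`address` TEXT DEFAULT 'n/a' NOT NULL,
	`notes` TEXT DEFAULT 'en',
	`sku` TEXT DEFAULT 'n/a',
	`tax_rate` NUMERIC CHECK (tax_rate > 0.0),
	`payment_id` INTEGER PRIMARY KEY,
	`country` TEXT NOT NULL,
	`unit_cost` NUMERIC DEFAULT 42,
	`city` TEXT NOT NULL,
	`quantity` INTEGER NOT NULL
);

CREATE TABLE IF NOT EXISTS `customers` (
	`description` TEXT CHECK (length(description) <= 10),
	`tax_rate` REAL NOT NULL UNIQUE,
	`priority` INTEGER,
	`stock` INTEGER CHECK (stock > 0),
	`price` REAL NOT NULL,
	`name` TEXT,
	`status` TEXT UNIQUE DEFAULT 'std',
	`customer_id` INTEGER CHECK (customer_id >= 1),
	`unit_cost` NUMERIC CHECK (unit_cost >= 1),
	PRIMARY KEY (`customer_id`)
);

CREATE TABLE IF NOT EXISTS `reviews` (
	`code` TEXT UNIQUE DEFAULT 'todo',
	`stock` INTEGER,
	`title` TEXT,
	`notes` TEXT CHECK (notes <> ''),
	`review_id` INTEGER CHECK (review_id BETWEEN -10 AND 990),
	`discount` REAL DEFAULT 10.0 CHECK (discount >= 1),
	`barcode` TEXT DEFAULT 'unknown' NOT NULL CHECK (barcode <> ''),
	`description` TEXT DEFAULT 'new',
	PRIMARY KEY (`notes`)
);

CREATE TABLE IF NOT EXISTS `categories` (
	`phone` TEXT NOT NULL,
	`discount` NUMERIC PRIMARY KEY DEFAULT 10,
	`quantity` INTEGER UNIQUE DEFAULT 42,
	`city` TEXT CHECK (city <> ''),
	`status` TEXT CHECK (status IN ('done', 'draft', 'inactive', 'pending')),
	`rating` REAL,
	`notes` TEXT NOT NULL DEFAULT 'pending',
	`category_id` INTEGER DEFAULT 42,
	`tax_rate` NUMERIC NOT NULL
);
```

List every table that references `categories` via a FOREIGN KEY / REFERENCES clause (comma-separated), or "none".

No REFERENCES clause anywhere in the schema names categories.

none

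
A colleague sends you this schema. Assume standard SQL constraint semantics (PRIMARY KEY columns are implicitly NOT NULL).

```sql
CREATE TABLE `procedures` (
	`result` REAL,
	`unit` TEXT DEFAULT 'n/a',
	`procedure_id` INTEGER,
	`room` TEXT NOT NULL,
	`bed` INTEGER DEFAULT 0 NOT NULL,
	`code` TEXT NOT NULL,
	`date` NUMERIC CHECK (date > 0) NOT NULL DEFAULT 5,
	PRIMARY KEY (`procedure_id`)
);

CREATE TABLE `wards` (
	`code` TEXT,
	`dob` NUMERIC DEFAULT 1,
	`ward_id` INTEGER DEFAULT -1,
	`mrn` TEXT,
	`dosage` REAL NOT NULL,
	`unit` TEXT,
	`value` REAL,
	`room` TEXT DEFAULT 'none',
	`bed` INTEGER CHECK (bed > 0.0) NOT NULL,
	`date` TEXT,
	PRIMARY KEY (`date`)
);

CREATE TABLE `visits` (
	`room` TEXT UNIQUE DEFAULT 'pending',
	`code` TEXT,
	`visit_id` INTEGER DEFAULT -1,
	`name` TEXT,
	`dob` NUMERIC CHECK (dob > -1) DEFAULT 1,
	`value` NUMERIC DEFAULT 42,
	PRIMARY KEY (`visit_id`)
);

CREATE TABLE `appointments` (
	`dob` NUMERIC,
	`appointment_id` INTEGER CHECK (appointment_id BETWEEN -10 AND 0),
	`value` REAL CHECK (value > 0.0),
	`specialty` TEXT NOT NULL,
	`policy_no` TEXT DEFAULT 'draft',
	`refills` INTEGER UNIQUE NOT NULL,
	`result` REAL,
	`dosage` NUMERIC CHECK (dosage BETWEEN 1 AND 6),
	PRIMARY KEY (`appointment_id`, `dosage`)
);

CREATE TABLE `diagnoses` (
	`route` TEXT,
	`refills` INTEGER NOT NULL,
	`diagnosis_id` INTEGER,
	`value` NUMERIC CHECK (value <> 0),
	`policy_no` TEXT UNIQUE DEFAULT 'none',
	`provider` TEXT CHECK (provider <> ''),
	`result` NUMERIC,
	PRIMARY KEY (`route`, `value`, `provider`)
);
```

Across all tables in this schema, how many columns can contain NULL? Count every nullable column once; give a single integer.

procedures: 2 nullable (result, unit — PK (procedure_id) and explicit NOT NULL columns excluded).
wards: 7 nullable (code, dob, ward_id, mrn, unit, value, room — PK (date) and explicit NOT NULL columns excluded).
visits: 5 nullable (room, code, name, dob, value — PK (visit_id) and explicit NOT NULL columns excluded).
appointments: 4 nullable (dob, value, policy_no, result — PK (appointment_id, dosage) and explicit NOT NULL columns excluded).
diagnoses: 3 nullable (diagnosis_id, policy_no, result — PK (route, value, provider) and explicit NOT NULL columns excluded).
Total: 2 + 7 + 5 + 4 + 3 = 21.

21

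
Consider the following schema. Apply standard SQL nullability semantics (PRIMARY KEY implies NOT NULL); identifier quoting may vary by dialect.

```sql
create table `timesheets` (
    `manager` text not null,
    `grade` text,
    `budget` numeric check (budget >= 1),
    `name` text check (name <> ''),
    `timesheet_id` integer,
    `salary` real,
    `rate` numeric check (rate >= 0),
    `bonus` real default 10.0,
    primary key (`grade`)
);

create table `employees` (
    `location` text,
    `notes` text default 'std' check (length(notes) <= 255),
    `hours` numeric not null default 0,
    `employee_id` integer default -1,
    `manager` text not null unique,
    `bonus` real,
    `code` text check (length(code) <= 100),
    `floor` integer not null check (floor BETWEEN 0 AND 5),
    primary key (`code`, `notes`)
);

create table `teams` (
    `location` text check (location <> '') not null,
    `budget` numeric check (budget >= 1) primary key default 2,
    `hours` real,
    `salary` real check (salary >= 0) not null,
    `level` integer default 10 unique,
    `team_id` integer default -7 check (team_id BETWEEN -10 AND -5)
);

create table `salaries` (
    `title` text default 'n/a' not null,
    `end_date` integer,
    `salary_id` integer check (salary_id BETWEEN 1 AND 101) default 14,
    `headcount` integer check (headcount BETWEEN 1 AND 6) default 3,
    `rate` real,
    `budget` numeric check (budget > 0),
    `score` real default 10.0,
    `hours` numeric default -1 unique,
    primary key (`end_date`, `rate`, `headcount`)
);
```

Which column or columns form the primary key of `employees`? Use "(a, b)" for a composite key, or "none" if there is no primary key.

(code, notes)

A table-level PRIMARY KEY clause names 2 columns: code, notes.
This is a composite key — the combination is unique, not each column individually.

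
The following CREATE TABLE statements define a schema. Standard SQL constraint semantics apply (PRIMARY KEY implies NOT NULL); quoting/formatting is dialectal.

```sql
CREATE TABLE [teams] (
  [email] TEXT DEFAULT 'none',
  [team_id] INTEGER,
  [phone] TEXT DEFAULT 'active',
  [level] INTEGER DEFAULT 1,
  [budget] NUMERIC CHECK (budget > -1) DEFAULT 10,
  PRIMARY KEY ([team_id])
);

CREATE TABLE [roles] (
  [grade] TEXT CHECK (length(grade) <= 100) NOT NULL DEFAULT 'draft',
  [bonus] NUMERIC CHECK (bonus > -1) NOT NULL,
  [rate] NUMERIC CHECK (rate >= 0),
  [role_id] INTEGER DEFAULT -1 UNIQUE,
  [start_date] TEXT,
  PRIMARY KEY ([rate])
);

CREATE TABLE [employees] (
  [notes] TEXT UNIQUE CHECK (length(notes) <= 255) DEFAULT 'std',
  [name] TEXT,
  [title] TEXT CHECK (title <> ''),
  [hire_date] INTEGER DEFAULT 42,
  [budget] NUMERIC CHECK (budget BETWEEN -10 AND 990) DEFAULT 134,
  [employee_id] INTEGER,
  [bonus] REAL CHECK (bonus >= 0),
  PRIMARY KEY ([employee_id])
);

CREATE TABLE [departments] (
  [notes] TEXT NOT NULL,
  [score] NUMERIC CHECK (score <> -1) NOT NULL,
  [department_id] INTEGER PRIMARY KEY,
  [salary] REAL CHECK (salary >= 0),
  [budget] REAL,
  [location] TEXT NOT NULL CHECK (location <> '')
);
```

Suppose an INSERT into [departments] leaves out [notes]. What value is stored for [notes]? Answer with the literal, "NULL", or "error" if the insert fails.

notes has no DEFAULT clause.
Omitting it would insert NULL, but it is declared NOT NULL, so the INSERT fails.

error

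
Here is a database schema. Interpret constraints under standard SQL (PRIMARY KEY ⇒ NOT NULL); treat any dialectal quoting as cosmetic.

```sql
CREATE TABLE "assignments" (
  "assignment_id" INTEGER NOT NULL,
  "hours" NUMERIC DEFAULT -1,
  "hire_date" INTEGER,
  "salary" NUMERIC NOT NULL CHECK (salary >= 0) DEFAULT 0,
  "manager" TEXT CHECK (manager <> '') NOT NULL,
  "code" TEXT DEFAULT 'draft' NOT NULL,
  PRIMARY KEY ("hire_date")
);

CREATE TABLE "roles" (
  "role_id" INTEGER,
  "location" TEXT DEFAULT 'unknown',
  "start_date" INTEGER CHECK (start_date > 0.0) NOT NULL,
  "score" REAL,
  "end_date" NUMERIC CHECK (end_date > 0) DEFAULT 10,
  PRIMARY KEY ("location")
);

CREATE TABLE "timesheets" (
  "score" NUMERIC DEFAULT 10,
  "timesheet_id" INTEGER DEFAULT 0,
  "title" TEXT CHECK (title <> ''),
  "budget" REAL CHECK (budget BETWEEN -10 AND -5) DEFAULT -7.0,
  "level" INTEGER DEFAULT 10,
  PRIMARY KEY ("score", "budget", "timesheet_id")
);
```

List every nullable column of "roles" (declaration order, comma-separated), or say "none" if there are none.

role_id, score, end_date

- role_id: no NOT NULL constraint applies → nullable.
- location: part of the PRIMARY KEY, which implies NOT NULL → not nullable.
- start_date: declared NOT NULL → not nullable.
- score: no NOT NULL constraint applies → nullable.
- end_date: CHECK does not forbid NULL (a CHECK constraint passes when its expression is NULL) → nullable.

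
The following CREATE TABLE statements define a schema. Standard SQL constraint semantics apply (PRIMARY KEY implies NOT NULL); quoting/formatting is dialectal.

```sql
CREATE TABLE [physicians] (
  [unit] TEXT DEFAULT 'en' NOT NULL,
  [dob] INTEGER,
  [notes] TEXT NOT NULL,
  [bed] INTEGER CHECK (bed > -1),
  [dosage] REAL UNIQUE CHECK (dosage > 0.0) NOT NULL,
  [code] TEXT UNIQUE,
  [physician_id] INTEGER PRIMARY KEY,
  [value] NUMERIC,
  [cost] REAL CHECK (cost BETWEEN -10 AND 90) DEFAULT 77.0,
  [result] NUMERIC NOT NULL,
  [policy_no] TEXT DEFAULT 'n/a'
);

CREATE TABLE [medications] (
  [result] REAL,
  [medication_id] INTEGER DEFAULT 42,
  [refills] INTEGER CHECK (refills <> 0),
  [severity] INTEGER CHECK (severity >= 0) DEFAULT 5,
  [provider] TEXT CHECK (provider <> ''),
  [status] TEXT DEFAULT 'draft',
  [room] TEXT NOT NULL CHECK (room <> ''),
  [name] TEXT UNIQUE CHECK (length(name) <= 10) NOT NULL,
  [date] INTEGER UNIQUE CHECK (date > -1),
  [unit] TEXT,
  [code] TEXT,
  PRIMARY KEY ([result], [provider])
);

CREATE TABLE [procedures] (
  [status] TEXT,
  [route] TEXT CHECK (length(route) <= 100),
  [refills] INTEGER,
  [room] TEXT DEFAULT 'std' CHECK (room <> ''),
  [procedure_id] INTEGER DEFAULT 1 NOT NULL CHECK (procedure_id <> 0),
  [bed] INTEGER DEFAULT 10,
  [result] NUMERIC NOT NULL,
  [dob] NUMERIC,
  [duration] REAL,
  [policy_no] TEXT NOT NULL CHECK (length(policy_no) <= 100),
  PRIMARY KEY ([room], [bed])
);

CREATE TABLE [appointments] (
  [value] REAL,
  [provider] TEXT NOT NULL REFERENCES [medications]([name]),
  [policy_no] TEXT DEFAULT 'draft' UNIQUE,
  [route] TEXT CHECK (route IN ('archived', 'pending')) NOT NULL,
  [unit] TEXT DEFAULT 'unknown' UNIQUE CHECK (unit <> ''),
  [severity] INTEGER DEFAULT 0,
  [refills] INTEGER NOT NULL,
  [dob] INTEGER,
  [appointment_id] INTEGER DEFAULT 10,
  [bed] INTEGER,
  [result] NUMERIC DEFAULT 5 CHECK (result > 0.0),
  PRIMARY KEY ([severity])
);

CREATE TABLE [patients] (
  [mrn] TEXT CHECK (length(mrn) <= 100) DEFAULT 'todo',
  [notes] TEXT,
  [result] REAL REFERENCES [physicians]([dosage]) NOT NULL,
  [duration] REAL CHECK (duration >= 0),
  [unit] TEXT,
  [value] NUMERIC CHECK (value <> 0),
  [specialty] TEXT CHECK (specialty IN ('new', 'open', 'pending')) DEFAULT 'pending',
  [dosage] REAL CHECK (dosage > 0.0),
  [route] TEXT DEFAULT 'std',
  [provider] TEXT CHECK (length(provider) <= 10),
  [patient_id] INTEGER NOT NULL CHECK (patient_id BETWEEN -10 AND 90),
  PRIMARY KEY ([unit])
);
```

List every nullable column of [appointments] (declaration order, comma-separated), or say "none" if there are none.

- value: no NOT NULL constraint applies → nullable.
- provider: declared NOT NULL → not nullable.
- policy_no: UNIQUE does not imply NOT NULL → nullable.
- route: declared NOT NULL → not nullable.
- unit: CHECK does not forbid NULL (a CHECK constraint passes when its expression is NULL) → nullable.
- severity: part of the PRIMARY KEY, which implies NOT NULL → not nullable.
- refills: declared NOT NULL → not nullable.
- dob: no NOT NULL constraint applies → nullable.
- appointment_id: DEFAULT only fills an omitted column; an explicit NULL is still allowed → nullable.
- bed: no NOT NULL constraint applies → nullable.
- result: CHECK does not forbid NULL (a CHECK constraint passes when its expression is NULL) → nullable.

value, policy_no, unit, dob, appointment_id, bed, result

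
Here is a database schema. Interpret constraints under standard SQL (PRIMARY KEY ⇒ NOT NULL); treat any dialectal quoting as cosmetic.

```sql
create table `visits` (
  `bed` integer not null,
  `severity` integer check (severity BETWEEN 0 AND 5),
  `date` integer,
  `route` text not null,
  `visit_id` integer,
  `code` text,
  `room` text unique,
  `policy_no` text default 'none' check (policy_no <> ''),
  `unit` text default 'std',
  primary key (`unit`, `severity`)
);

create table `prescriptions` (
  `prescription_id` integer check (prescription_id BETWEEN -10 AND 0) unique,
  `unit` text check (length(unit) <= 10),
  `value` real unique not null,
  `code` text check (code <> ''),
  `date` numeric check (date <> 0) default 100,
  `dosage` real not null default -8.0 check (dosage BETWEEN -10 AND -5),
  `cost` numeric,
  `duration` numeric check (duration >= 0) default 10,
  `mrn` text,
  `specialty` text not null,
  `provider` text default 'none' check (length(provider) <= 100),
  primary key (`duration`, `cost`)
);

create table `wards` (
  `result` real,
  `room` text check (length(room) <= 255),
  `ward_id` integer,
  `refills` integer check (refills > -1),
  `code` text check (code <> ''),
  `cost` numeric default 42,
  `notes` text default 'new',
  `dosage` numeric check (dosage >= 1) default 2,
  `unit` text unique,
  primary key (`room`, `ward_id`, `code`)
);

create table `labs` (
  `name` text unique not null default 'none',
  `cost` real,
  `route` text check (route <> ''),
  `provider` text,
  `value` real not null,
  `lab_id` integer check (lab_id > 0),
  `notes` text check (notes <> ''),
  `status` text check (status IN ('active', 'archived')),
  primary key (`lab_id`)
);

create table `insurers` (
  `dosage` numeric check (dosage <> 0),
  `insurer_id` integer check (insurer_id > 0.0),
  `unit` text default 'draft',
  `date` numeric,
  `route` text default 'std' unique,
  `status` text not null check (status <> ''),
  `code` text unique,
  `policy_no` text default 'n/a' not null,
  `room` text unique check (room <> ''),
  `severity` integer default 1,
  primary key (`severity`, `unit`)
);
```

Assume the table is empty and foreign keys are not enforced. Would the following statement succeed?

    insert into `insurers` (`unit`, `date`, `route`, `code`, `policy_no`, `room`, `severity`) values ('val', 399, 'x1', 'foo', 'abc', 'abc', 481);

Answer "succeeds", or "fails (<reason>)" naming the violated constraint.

status is omitted from the column list and has no DEFAULT, so it would receive NULL.
But status is declared NOT NULL.

fails (NOT NULL on status)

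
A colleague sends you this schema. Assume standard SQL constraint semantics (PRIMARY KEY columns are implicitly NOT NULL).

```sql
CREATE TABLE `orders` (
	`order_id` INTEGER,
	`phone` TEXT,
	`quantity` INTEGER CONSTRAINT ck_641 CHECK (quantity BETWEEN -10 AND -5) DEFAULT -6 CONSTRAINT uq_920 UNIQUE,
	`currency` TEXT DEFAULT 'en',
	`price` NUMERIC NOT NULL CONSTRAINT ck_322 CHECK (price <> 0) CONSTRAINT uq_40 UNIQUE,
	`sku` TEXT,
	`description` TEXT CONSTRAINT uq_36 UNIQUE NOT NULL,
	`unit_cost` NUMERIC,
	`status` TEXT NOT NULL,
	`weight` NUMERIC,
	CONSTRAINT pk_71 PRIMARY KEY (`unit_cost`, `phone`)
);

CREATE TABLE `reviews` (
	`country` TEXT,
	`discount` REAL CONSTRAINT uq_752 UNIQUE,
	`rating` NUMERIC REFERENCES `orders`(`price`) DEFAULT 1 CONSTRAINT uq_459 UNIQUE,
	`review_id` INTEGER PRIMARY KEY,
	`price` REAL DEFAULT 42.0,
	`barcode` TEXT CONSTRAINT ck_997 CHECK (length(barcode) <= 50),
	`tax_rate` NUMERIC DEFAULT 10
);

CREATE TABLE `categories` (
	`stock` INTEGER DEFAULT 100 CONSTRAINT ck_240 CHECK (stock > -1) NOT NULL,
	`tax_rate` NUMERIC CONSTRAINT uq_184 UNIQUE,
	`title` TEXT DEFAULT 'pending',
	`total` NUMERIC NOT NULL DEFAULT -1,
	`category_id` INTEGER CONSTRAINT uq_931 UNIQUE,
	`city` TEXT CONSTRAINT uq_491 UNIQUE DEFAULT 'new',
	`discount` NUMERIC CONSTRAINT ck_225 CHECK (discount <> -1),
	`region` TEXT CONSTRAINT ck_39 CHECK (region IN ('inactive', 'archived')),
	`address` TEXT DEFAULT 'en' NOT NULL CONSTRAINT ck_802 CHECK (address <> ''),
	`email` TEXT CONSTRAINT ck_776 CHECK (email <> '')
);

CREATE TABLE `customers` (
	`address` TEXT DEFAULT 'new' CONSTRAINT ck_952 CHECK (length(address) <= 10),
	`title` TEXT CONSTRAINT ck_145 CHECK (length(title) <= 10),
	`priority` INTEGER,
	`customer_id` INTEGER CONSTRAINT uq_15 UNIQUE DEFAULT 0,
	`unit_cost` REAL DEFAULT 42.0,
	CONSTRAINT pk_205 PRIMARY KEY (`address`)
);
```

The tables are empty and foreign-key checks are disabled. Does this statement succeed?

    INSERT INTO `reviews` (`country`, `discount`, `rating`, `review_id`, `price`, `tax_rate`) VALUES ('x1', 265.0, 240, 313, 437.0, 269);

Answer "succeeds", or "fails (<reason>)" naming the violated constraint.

NOT NULL columns: review_id is supplied.
No constraint is violated.

succeeds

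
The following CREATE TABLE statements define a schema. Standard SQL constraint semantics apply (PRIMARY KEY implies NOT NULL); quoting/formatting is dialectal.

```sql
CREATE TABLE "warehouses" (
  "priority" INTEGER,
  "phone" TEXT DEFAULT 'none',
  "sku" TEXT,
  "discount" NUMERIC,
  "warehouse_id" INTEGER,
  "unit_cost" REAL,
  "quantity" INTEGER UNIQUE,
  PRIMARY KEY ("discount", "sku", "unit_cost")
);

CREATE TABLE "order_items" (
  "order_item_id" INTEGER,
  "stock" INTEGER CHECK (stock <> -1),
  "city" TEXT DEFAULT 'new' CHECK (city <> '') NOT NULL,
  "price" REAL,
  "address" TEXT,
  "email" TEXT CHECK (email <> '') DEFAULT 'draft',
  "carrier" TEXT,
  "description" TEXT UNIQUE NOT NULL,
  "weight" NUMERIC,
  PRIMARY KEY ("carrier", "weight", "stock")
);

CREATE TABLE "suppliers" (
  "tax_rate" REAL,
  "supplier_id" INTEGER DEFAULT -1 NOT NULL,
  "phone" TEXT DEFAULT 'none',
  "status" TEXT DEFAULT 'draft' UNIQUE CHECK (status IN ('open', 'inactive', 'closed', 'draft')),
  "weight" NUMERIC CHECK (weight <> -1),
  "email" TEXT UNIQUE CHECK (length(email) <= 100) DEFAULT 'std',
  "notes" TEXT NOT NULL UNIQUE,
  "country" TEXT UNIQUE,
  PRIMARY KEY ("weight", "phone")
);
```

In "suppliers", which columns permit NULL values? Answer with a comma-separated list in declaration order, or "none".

- tax_rate: no NOT NULL constraint applies → nullable.
- supplier_id: declared NOT NULL → not nullable.
- phone: part of the PRIMARY KEY, which implies NOT NULL → not nullable.
- status: CHECK does not forbid NULL (a CHECK constraint passes when its expression is NULL) → nullable.
- weight: part of the PRIMARY KEY, which implies NOT NULL → not nullable.
- email: CHECK does not forbid NULL (a CHECK constraint passes when its expression is NULL) → nullable.
- notes: declared NOT NULL → not nullable.
- country: UNIQUE does not imply NOT NULL → nullable.

tax_rate, status, email, country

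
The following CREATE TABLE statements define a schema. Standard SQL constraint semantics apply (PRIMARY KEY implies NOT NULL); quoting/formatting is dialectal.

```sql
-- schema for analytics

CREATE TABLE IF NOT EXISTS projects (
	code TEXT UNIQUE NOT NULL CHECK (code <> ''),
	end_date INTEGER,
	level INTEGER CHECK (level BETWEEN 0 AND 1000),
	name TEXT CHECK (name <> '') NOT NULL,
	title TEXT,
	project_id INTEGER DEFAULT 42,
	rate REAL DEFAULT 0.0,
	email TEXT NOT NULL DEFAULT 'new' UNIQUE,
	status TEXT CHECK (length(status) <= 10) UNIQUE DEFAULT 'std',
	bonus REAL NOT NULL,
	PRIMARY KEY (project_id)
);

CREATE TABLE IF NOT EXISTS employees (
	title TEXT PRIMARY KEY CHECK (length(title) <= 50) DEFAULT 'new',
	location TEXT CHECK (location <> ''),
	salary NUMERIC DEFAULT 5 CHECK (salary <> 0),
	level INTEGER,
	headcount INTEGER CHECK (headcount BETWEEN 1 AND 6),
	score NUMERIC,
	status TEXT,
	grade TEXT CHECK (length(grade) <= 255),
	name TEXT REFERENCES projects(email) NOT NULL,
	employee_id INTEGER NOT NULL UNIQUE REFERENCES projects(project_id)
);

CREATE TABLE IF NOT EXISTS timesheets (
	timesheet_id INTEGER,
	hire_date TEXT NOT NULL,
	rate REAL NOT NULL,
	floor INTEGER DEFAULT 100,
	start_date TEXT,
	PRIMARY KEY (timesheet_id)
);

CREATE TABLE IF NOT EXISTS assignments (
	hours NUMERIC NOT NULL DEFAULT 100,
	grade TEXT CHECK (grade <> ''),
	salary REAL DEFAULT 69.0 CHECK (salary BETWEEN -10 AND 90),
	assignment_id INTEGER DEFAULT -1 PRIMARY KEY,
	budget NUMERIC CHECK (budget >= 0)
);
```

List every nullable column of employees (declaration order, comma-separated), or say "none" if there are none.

- title: part of the PRIMARY KEY, which implies NOT NULL → not nullable.
- location: CHECK does not forbid NULL (a CHECK constraint passes when its expression is NULL) → nullable.
- salary: CHECK does not forbid NULL (a CHECK constraint passes when its expression is NULL) → nullable.
- level: no NOT NULL constraint applies → nullable.
- headcount: CHECK does not forbid NULL (a CHECK constraint passes when its expression is NULL) → nullable.
- score: no NOT NULL constraint applies → nullable.
- status: no NOT NULL constraint applies → nullable.
- grade: CHECK does not forbid NULL (a CHECK constraint passes when its expression is NULL) → nullable.
- name: declared NOT NULL → not nullable.
- employee_id: declared NOT NULL → not nullable.

location, salary, level, headcount, score, status, grade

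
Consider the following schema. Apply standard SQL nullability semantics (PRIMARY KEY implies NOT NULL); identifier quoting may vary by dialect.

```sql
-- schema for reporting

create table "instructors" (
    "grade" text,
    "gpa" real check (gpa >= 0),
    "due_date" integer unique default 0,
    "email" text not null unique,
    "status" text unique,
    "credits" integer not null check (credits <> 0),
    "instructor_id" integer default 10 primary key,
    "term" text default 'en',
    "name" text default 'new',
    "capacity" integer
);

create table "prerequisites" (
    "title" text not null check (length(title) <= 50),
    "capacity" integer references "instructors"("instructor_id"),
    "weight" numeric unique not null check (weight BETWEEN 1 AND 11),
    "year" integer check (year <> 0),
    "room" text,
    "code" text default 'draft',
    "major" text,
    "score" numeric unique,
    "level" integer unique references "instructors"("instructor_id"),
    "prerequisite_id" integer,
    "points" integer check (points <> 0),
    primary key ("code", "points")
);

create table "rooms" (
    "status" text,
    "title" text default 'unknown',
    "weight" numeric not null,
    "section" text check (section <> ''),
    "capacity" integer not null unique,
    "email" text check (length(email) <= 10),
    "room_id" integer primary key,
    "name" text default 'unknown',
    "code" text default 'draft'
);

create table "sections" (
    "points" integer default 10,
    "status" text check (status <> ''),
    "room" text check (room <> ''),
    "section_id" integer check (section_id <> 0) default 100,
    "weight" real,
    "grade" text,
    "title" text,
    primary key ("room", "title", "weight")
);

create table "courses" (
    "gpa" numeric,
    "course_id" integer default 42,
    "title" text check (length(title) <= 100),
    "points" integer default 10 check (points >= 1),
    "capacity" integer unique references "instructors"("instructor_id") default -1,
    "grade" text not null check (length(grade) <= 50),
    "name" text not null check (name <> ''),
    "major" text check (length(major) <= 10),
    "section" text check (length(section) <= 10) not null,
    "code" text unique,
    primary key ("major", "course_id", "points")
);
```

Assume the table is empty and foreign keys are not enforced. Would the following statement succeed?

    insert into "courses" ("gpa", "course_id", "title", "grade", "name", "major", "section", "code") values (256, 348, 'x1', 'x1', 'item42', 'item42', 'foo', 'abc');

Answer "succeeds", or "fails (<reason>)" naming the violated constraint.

succeeds

NOT NULL columns: course_id is supplied; grade is supplied; major is supplied; name is supplied; points defaults to 10; section is supplied.
CHECK constraints: 'x1' satisfies (length(title) <= 100); 'x1' satisfies (length(grade) <= 50); 'item42' satisfies (name <> ''); 'item42' satisfies (length(major) <= 10); 'foo' satisfies (length(section) <= 10).
No constraint is violated.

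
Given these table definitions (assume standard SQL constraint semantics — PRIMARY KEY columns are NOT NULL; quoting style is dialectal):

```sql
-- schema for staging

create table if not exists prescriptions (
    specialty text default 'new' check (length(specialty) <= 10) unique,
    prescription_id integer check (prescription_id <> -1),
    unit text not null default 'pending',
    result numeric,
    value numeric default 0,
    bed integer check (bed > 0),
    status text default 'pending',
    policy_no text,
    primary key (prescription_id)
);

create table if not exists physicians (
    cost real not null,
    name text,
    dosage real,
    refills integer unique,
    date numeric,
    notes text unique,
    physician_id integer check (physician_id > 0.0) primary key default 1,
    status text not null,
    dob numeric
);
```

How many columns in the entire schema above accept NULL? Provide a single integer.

12

prescriptions: 6 nullable (specialty, result, value, bed, status, policy_no — PK (prescription_id) and explicit NOT NULL columns excluded).
physicians: 6 nullable (name, dosage, refills, date, notes, dob — PK (physician_id) and explicit NOT NULL columns excluded).
Total: 6 + 6 = 12.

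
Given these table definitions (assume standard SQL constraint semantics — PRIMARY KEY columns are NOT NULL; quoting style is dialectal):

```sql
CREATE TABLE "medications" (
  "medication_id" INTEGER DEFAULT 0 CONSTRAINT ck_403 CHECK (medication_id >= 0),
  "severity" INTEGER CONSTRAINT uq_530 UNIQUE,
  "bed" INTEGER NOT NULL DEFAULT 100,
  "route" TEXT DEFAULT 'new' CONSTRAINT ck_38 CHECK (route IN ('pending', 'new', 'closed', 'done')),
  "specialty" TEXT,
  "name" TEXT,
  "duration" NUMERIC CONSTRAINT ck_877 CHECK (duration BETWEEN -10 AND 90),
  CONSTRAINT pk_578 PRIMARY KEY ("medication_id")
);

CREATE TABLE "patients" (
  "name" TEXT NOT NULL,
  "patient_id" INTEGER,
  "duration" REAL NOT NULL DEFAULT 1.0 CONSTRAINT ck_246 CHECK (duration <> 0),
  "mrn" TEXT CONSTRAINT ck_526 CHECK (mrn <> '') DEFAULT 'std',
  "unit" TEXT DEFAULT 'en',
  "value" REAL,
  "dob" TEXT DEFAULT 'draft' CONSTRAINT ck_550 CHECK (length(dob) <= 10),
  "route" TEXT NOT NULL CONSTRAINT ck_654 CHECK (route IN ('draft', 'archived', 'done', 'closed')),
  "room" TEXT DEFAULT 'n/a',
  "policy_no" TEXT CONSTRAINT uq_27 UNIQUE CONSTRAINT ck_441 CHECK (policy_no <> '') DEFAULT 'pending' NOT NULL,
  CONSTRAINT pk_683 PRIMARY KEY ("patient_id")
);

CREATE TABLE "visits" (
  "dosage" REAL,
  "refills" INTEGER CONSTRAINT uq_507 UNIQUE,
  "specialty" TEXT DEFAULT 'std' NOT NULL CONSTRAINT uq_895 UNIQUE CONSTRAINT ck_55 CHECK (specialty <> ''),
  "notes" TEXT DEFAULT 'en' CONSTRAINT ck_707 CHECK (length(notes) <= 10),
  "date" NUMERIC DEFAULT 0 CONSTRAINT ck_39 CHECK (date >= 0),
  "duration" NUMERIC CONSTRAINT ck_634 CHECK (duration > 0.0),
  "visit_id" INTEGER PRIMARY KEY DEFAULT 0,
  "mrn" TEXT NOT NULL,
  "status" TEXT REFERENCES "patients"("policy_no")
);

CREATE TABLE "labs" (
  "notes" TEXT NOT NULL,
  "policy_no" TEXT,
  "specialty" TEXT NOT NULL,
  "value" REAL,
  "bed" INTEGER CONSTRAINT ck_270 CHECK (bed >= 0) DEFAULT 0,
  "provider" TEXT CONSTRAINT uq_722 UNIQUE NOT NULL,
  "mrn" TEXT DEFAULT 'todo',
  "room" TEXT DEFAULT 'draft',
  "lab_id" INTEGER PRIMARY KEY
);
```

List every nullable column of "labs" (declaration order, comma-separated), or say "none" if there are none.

- notes: declared NOT NULL → not nullable.
- policy_no: no NOT NULL constraint applies → nullable.
- specialty: declared NOT NULL → not nullable.
- value: no NOT NULL constraint applies → nullable.
- bed: CHECK does not forbid NULL (a CHECK constraint passes when its expression is NULL) → nullable.
- provider: declared NOT NULL → not nullable.
- mrn: DEFAULT only fills an omitted column; an explicit NULL is still allowed → nullable.
- room: DEFAULT only fills an omitted column; an explicit NULL is still allowed → nullable.
- lab_id: part of the PRIMARY KEY, which implies NOT NULL → not nullable.

policy_no, value, bed, mrn, room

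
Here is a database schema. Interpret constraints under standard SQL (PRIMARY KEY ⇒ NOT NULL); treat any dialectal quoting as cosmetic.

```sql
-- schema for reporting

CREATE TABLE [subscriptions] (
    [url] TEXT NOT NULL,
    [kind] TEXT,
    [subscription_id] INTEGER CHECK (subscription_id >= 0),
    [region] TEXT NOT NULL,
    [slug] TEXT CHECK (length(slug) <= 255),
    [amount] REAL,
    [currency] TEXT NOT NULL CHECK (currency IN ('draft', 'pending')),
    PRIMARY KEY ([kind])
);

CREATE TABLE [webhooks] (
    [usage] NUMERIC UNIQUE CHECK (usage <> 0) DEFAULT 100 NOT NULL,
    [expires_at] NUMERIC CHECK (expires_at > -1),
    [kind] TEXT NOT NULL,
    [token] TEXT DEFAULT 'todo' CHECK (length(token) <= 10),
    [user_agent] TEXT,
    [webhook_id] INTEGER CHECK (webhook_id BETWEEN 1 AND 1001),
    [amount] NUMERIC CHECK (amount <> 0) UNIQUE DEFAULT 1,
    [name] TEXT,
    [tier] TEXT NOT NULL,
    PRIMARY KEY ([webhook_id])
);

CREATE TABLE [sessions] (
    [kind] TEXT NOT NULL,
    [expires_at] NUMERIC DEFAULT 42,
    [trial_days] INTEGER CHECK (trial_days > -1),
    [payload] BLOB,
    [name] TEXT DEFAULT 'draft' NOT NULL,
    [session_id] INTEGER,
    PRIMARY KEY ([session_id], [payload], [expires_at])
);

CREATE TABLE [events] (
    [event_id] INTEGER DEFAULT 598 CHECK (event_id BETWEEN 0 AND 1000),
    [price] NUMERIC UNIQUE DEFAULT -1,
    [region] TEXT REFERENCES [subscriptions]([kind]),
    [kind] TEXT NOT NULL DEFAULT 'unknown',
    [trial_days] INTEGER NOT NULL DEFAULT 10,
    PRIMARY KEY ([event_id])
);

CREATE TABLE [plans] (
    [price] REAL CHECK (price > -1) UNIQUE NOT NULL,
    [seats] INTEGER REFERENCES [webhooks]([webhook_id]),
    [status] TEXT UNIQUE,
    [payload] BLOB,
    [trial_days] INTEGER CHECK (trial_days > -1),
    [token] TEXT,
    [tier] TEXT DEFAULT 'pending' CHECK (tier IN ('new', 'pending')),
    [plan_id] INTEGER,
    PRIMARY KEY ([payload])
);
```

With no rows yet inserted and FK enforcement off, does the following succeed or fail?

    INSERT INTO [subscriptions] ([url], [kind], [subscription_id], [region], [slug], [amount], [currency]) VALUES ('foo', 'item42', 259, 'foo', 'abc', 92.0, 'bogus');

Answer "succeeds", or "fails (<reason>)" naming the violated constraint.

fails (CHECK on currency)

The value 'bogus' for currency violates CHECK (currency IN ('draft', 'pending')).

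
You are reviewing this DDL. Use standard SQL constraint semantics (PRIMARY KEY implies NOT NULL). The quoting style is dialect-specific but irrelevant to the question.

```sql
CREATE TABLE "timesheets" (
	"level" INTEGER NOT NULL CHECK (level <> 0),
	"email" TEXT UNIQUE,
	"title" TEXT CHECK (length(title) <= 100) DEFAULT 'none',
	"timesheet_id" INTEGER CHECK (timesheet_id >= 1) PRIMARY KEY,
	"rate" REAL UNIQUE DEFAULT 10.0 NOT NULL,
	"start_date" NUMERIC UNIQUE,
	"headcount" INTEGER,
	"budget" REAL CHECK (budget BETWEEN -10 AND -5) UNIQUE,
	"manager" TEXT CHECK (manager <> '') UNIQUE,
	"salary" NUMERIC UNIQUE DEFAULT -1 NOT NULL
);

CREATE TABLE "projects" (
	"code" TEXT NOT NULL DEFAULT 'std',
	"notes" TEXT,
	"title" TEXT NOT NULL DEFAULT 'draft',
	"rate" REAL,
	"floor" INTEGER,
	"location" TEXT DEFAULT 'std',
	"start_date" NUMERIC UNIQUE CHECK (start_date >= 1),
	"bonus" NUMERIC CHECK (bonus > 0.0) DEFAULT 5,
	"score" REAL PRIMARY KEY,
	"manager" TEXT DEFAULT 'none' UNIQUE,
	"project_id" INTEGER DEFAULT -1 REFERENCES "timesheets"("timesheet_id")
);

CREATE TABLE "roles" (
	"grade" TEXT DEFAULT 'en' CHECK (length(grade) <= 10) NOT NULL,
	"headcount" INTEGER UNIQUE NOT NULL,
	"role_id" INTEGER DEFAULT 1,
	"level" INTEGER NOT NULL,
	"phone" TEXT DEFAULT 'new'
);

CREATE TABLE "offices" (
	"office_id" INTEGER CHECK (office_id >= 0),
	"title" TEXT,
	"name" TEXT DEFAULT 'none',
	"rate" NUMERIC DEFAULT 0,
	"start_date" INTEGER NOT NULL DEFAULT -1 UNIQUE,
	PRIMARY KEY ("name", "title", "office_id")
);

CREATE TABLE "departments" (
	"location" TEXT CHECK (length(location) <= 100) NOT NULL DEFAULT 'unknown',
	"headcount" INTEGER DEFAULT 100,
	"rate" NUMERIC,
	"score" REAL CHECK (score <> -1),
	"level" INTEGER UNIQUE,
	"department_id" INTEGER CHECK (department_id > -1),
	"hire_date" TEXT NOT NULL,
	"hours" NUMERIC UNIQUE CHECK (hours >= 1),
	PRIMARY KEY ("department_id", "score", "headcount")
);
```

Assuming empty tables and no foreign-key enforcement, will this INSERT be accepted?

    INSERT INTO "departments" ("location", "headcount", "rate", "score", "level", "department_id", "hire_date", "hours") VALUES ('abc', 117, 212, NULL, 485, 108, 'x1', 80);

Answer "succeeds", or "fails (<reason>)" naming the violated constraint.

fails (NOT NULL on score)

score is explicitly set to NULL, but score is part of the PRIMARY KEY (implied NOT NULL).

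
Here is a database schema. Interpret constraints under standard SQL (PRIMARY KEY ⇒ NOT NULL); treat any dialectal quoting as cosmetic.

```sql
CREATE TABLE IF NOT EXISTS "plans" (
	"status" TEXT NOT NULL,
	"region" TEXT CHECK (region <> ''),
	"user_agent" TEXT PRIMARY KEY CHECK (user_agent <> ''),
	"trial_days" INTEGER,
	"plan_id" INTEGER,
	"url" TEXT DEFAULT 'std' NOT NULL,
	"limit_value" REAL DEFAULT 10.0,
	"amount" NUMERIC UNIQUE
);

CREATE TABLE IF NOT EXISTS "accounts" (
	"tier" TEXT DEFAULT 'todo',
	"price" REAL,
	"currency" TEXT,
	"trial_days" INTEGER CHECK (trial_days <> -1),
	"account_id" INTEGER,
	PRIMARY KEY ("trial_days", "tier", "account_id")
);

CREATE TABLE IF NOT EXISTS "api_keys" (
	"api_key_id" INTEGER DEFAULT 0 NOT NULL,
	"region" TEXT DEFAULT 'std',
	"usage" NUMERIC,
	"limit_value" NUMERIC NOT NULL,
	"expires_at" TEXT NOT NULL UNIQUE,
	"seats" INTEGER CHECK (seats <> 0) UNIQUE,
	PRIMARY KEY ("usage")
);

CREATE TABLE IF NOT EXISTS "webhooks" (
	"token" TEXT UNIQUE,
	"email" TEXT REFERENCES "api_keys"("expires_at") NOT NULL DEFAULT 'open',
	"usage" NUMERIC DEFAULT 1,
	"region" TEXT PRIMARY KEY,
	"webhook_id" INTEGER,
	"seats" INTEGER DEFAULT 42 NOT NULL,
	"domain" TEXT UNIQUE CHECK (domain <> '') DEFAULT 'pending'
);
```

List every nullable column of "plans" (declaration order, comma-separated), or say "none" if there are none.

region, trial_days, plan_id, limit_value, amount

- status: declared NOT NULL → not nullable.
- region: CHECK does not forbid NULL (a CHECK constraint passes when its expression is NULL) → nullable.
- user_agent: part of the PRIMARY KEY, which implies NOT NULL → not nullable.
- trial_days: no NOT NULL constraint applies → nullable.
- plan_id: no NOT NULL constraint applies → nullable.
- url: declared NOT NULL → not nullable.
- limit_value: DEFAULT only fills an omitted column; an explicit NULL is still allowed → nullable.
- amount: UNIQUE does not imply NOT NULL → nullable.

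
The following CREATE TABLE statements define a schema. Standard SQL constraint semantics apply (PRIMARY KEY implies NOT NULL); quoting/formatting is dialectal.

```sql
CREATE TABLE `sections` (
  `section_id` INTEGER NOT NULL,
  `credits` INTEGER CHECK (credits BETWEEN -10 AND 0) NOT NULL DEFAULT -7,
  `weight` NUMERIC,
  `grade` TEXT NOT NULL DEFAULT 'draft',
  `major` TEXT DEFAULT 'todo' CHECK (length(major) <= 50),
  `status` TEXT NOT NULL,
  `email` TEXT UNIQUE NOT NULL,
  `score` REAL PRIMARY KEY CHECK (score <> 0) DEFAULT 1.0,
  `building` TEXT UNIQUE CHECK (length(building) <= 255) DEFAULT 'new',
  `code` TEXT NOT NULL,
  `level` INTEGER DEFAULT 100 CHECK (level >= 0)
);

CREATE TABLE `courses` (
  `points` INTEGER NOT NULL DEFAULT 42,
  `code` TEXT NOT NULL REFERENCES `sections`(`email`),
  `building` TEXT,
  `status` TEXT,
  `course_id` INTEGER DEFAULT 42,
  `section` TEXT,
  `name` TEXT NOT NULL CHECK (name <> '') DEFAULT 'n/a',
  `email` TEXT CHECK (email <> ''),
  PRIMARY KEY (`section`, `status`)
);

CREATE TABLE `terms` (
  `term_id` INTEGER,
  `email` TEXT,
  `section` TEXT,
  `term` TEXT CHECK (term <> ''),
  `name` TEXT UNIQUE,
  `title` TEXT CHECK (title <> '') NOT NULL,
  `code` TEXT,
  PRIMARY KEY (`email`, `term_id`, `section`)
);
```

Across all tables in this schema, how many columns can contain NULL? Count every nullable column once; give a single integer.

10

sections: 4 nullable (weight, major, building, level — PK (score) and explicit NOT NULL columns excluded).
courses: 3 nullable (building, course_id, email — PK (section, status) and explicit NOT NULL columns excluded).
terms: 3 nullable (term, name, code — PK (email, term_id, section) and explicit NOT NULL columns excluded).
Total: 4 + 3 + 3 = 10.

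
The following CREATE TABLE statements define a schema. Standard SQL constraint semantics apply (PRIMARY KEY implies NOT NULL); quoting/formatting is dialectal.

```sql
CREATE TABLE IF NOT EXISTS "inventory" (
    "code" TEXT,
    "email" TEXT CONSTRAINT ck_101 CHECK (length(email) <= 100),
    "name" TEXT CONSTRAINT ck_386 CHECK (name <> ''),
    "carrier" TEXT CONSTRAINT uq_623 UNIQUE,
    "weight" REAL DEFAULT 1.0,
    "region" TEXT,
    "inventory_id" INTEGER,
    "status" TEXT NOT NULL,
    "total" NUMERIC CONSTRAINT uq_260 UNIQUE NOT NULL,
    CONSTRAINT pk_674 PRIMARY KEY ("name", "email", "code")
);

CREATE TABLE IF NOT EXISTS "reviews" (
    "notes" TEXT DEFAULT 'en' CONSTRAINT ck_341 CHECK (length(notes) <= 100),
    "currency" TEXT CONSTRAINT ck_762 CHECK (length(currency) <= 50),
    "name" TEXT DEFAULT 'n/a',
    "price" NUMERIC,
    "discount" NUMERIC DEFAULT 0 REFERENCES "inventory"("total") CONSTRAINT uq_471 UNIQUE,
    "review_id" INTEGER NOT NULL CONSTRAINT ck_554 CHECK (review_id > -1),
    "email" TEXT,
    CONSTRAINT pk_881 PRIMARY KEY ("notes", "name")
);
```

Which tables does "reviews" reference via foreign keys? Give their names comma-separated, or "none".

- discount REFERENCES inventory(total).

inventory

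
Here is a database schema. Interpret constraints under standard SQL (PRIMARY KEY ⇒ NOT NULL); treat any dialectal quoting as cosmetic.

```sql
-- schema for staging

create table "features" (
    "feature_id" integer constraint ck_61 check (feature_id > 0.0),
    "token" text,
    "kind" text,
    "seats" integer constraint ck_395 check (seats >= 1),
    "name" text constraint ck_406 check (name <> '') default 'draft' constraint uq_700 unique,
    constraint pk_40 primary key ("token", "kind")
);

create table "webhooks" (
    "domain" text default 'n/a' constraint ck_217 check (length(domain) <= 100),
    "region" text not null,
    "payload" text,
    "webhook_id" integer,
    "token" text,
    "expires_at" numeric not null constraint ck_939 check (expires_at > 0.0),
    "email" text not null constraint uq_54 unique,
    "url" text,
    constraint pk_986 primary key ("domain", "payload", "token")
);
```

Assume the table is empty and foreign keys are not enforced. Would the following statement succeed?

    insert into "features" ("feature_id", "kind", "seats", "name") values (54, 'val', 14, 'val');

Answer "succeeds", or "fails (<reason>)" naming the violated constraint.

token is omitted from the column list and has no DEFAULT, so it would receive NULL.
But token is part of the PRIMARY KEY (implied NOT NULL).

fails (NOT NULL on token)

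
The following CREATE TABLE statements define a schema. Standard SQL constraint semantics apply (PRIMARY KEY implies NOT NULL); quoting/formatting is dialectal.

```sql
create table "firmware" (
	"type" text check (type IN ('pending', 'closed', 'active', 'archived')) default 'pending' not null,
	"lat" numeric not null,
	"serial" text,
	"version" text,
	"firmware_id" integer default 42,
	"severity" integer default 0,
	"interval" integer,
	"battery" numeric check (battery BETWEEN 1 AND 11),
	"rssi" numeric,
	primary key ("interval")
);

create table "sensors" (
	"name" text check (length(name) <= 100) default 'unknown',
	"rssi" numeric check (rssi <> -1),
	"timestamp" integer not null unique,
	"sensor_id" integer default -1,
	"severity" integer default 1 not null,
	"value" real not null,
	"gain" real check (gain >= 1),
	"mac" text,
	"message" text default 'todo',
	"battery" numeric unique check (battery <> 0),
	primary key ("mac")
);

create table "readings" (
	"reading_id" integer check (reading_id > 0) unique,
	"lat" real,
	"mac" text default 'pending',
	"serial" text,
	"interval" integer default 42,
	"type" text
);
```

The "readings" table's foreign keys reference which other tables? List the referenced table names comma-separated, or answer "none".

No column in readings has a REFERENCES clause.

none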